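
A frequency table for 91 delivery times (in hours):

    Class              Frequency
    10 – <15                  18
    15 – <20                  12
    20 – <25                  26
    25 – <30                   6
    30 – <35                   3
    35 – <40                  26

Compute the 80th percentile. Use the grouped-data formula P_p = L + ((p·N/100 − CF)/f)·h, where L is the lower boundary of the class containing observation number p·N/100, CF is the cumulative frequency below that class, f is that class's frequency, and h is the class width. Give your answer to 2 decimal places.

36.50

N = 91; target position k = 80/100 · 91 = 72.8.
Cumulative frequencies: 18, 30, 56, 62, 65, 91.
Observation 72.8 falls in the class 35 – <40.
L = 35, CF = 65, f = 26, h = 5.
P80 = 35 + ((72.8 − 65)/26)·5 = 35 + 1.5 = 36.5.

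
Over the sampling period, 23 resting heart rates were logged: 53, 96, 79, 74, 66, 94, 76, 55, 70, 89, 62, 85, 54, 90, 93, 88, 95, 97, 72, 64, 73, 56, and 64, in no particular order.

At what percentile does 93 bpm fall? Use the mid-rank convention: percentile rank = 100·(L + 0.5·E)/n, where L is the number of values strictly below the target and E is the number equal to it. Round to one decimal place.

Sorted: 53, 54, 55, 56, 62, 64, 64, 66, 70, 72, 73, 74, 76, 79, 85, 88, 89, 90, 93, 94, 95, 96, 97.
Count below 93: L = 18; count equal: E = 1; n = 23.
Percentile rank = 100·(18 + 0.5·1)/23 = 100·18.5/23 = 80.43.

80.4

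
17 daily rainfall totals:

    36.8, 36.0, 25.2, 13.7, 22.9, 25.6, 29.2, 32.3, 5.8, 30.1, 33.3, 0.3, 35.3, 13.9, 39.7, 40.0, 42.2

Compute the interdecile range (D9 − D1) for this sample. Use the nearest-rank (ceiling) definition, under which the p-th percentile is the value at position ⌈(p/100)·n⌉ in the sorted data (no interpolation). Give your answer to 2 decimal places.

Sorted: 0.3, 5.8, 13.7, 13.9, 22.9, 25.2, 25.6, 29.2, 30.1, 32.3, 33.3, 35.3, 36.0, 36.8, 39.7, 40.0, 42.2.
n = 17.
P10: rank ⌈10/100·17⌉ = 2 → 5.8.
P90: rank ⌈90/100·17⌉ = 16 → 40.
Difference: 40 − 5.8 = 34.2.

34.20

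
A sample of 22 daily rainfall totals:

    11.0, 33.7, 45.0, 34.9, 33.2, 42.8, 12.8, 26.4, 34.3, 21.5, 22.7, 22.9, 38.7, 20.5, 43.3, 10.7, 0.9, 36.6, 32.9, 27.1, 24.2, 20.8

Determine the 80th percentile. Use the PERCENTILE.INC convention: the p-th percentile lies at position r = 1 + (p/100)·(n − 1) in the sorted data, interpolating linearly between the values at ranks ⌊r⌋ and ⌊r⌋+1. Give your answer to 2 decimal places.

36.26

Sorted: 0.9, 10.7, 11.0, 12.8, 20.5, 20.8, 21.5, 22.7, 22.9, 24.2, 26.4, 27.1, 32.9, 33.2, 33.7, 34.3, 34.9, 36.6, 38.7, 42.8, 43.3, 45.0.
n = 22.
r = 1 + (80/100)·(22 − 1) = 1 + 16.8 = 17.8.
Rank 17 is 34.9 and rank 18 is 36.6.
Interpolate: 34.9 + 0.8·(36.6 − 34.9) = 34.9 + 0.8·1.7 = 36.26.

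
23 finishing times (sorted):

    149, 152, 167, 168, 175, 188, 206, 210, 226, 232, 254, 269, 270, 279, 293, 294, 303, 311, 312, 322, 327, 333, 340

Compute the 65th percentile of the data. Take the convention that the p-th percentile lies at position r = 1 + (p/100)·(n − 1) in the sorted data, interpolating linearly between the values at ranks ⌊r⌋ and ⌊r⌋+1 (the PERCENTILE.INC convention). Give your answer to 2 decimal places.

293.30

n = 23.
r = 1 + (65/100)·(23 − 1) = 1 + 14.3 = 15.3.
Rank 15 is 293 and rank 16 is 294.
Interpolate: 293 + 0.3·(294 − 293) = 293 + 0.3·1 = 293.3.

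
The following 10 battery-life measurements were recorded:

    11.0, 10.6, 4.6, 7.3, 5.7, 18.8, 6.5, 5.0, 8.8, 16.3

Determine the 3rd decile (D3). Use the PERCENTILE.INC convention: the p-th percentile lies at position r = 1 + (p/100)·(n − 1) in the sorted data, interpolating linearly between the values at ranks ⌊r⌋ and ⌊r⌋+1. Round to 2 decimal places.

Sorted: 4.6, 5.0, 5.7, 6.5, 7.3, 8.8, 10.6, 11.0, 16.3, 18.8.
n = 10.
r = 1 + (30/100)·(10 − 1) = 1 + 2.7 = 3.7.
Rank 3 is 5.7 and rank 4 is 6.5.
Interpolate: 5.7 + 0.7·(6.5 − 5.7) = 5.7 + 0.7·0.8 = 6.26.

6.26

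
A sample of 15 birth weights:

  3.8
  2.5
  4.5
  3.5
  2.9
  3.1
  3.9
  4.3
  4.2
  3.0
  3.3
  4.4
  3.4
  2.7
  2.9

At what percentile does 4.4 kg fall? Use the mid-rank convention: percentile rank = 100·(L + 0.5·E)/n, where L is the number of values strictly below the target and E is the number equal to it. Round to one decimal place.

Sorted: 2.5, 2.7, 2.9, 2.9, 3.0, 3.1, 3.3, 3.4, 3.5, 3.8, 3.9, 4.2, 4.3, 4.4, 4.5.
Count below 4.4: L = 13; count equal: E = 1; n = 15.
Percentile rank = 100·(13 + 0.5·1)/15 = 100·13.5/15 = 90.

90.0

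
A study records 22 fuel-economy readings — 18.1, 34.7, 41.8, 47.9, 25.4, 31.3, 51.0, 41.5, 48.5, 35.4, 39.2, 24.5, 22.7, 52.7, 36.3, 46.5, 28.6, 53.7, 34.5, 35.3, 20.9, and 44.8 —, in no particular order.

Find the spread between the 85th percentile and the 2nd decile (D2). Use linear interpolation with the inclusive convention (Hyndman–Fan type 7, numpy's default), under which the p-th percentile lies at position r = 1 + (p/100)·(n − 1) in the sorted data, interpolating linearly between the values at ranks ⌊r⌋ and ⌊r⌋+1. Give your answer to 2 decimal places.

Sorted: 18.1, 20.9, 22.7, 24.5, 25.4, 28.6, 31.3, 34.5, 34.7, 35.3, 35.4, 36.3, 39.2, 41.5, 41.8, 44.8, 46.5, 47.9, 48.5, 51.0, 52.7, 53.7.
n = 22.
P20: r = 5.2; ranks 5–6 are 25.4, 28.6; interpolating gives 26.04.
P85: r = 18.85; ranks 18–19 are 47.9, 48.5; interpolating gives 48.41.
Difference: 48.41 − 26.04 = 22.37.

22.37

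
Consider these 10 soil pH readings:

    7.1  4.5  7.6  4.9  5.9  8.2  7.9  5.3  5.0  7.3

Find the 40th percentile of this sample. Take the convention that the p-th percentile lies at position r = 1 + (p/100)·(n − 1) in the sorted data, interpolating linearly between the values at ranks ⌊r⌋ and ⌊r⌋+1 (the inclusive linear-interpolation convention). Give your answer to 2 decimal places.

5.66

Sorted: 4.5, 4.9, 5.0, 5.3, 5.9, 7.1, 7.3, 7.6, 7.9, 8.2.
n = 10.
r = 1 + (40/100)·(10 − 1) = 1 + 3.6 = 4.6.
Rank 4 is 5.3 and rank 5 is 5.9.
Interpolate: 5.3 + 0.6·(5.9 − 5.3) = 5.3 + 0.6·0.6 = 5.66.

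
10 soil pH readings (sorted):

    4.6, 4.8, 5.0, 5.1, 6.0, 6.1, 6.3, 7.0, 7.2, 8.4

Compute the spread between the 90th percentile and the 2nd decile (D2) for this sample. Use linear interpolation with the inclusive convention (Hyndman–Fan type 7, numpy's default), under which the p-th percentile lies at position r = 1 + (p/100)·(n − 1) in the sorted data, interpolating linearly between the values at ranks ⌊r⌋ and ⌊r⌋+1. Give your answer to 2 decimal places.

2.36

n = 10.
P20: r = 2.8; ranks 2–3 are 4.8, 5.0; interpolating gives 4.96.
P90: r = 9.1; ranks 9–10 are 7.2, 8.4; interpolating gives 7.32.
Difference: 7.32 − 4.96 = 2.36.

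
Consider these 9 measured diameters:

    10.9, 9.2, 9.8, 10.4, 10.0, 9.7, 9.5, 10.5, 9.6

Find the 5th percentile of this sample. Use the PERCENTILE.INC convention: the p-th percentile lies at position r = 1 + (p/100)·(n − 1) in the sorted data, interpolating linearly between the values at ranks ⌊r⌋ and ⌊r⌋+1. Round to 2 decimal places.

Sorted: 9.2, 9.5, 9.6, 9.7, 9.8, 10.0, 10.4, 10.5, 10.9.
n = 9.
r = 1 + (5/100)·(9 − 1) = 1 + 0.4 = 1.4.
Rank 1 is 9.2 and rank 2 is 9.5.
Interpolate: 9.2 + 0.4·(9.5 − 9.2) = 9.2 + 0.4·0.3 = 9.32.

9.32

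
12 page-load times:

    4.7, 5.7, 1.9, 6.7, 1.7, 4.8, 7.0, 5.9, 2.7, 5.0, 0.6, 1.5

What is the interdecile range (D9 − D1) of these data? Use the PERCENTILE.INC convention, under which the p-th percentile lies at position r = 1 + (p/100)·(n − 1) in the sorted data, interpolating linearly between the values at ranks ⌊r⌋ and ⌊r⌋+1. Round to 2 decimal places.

5.10

Sorted: 0.6, 1.5, 1.7, 1.9, 2.7, 4.7, 4.8, 5.0, 5.7, 5.9, 6.7, 7.0.
n = 12.
P10: r = 2.1; ranks 2–3 are 1.5, 1.7; interpolating gives 1.52.
P90: r = 10.9; ranks 10–11 are 5.9, 6.7; interpolating gives 6.62.
Difference: 6.62 − 1.52 = 5.1.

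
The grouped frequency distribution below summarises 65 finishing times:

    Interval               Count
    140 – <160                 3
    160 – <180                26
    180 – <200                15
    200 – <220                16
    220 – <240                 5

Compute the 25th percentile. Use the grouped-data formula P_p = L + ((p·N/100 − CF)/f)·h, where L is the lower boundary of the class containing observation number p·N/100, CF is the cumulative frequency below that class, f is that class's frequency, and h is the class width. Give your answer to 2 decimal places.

N = 65; target position k = 25/100 · 65 = 16.25.
Cumulative frequencies: 3, 29, 44, 60, 65.
Observation 16.25 falls in the class 160 – <180.
L = 160, CF = 3, f = 26, h = 20.
P25 = 160 + ((16.25 − 3)/26)·20 = 160 + 10.1923 = 170.192.

170.19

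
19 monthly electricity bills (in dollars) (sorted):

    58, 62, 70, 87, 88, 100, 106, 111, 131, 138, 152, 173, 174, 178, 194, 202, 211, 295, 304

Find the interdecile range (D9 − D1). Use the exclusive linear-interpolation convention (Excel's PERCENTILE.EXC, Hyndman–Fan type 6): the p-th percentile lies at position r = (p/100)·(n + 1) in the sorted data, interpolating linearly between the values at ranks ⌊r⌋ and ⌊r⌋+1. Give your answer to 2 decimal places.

233.00

n = 19.
P10: r = 2 (integer) → 62.
P90: r = 18 (integer) → 295.
Difference: 295 − 62 = 233.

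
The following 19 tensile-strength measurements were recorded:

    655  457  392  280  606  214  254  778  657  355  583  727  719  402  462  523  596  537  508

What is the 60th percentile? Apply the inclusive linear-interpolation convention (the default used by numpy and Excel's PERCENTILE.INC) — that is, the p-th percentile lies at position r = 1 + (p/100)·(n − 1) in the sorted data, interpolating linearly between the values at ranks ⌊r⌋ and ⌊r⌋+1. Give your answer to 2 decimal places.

Sorted: 214, 254, 280, 355, 392, 402, 457, 462, 508, 523, 537, 583, 596, 606, 655, 657, 719, 727, 778.
n = 19.
r = 1 + (60/100)·(19 − 1) = 1 + 10.8 = 11.8.
Rank 11 is 537 and rank 12 is 583.
Interpolate: 537 + 0.8·(583 − 537) = 537 + 0.8·46 = 573.8.

573.80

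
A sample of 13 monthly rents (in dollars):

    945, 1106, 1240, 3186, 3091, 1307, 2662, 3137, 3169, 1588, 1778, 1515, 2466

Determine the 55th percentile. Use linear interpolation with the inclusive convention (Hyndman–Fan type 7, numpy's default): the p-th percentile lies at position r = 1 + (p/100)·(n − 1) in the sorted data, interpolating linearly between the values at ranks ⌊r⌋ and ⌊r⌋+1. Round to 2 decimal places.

2190.80

Sorted: 945, 1106, 1240, 1307, 1515, 1588, 1778, 2466, 2662, 3091, 3137, 3169, 3186.
n = 13.
r = 1 + (55/100)·(13 − 1) = 1 + 6.6 = 7.6.
Rank 7 is 1778 and rank 8 is 2466.
Interpolate: 1778 + 0.6·(2466 − 1778) = 1778 + 0.6·688 = 2190.8.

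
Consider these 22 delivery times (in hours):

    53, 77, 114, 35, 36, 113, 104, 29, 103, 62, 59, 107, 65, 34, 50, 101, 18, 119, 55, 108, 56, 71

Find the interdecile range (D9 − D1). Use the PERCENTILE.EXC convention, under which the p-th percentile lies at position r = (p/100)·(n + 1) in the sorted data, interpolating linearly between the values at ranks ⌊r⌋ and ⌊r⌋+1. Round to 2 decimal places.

Sorted: 18, 29, 34, 35, 36, 50, 53, 55, 56, 59, 62, 65, 71, 77, 101, 103, 104, 107, 108, 113, 114, 119.
n = 22.
P10: r = 2.3; ranks 2–3 are 29, 34; interpolating gives 30.5.
P90: r = 20.7; ranks 20–21 are 113, 114; interpolating gives 113.7.
Difference: 113.7 − 30.5 = 83.2.

83.20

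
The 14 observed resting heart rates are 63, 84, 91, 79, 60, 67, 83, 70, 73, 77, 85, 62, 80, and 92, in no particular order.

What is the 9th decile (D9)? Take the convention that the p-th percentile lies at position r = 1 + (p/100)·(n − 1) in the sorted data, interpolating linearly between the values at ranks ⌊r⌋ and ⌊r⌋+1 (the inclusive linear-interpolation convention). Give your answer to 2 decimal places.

Sorted: 60, 62, 63, 67, 70, 73, 77, 79, 80, 83, 84, 85, 91, 92.
n = 14.
r = 1 + (90/100)·(14 − 1) = 1 + 11.7 = 12.7.
Rank 12 is 85 and rank 13 is 91.
Interpolate: 85 + 0.7·(91 − 85) = 85 + 0.7·6 = 89.2.

89.20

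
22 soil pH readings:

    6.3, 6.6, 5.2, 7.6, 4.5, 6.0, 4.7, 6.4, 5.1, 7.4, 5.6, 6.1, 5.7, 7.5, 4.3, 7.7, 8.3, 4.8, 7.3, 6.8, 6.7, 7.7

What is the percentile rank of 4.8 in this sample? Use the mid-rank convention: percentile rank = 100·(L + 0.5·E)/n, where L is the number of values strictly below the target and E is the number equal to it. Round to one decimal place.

Sorted: 4.3, 4.5, 4.7, 4.8, 5.1, 5.2, 5.6, 5.7, 6.0, 6.1, 6.3, 6.4, 6.6, 6.7, 6.8, 7.3, 7.4, 7.5, 7.6, 7.7, 7.7, 8.3.
Count below 4.8: L = 3; count equal: E = 1; n = 22.
Percentile rank = 100·(3 + 0.5·1)/22 = 100·3.5/22 = 15.91.

15.9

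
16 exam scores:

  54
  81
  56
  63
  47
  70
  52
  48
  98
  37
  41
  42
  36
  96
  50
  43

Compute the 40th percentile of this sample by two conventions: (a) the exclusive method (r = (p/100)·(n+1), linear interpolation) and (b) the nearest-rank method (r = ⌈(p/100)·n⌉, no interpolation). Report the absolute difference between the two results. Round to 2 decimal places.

0.20

Sorted: 36, 37, 41, 42, 43, 47, 48, 50, 52, 54, 56, 63, 70, 81, 96, 98.
n = 16.
(a) r = 6.8; between ranks 6 (47) and 7 (48): 47.8.
(b) the nearest-rank method: rank 7 → 48.
|47.8 − 48| = 0.2.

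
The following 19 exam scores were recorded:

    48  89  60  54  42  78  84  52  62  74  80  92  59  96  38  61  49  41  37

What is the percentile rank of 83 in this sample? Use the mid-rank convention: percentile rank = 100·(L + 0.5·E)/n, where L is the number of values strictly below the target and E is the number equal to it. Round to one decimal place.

78.9

Sorted: 37, 38, 41, 42, 48, 49, 52, 54, 59, 60, 61, 62, 74, 78, 80, 84, 89, 92, 96.
Count below 83: L = 15; count equal: E = 0; n = 19.
Percentile rank = 100·(15 + 0.5·0)/19 = 100·15/19 = 78.95.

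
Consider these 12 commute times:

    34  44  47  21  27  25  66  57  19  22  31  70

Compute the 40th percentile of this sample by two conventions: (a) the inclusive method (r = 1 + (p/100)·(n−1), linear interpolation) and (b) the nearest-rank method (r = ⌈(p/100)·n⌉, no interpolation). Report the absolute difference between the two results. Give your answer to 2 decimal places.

1.60

Sorted: 19, 21, 22, 25, 27, 31, 34, 44, 47, 57, 66, 70.
n = 12.
(a) r = 5.4; between ranks 5 (27) and 6 (31): 28.6.
(b) the nearest-rank method: rank 5 → 27.
|28.6 − 27| = 1.6.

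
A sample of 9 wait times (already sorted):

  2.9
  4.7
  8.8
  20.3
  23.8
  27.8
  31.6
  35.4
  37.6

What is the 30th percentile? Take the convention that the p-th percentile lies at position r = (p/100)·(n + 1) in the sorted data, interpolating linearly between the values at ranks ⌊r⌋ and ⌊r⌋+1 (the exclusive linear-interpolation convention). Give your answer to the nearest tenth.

8.8

n = 9.
r = (30/100)·(9 + 1) = 3.
r is an integer, so P30 is the value at rank 3: 8.8.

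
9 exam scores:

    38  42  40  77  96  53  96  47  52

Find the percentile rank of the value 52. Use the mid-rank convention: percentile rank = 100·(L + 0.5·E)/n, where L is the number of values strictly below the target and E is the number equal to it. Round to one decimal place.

Sorted: 38, 40, 42, 47, 52, 53, 77, 96, 96.
Count below 52: L = 4; count equal: E = 1; n = 9.
Percentile rank = 100·(4 + 0.5·1)/9 = 100·4.5/9 = 50.

50.0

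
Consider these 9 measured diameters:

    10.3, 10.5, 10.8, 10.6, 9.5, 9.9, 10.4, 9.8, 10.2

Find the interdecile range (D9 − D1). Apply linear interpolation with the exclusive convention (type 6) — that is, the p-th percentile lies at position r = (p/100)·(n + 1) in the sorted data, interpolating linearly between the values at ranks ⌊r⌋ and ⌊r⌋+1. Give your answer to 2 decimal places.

1.30

Sorted: 9.5, 9.8, 9.9, 10.2, 10.3, 10.4, 10.5, 10.6, 10.8.
n = 9.
P10: r = 1 (integer) → 9.5.
P90: r = 9 (integer) → 10.8.
Difference: 10.8 − 9.5 = 1.3.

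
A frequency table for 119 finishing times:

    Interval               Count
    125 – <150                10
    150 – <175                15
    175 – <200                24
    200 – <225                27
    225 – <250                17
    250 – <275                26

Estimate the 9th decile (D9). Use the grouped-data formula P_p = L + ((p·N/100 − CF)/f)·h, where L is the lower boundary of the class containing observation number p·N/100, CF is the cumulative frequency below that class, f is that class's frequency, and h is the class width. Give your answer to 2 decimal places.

N = 119; target position k = 90/100 · 119 = 107.1.
Cumulative frequencies: 10, 25, 49, 76, 93, 119.
Observation 107.1 falls in the class 250 – <275.
L = 250, CF = 93, f = 26, h = 25.
P90 = 250 + ((107.1 − 93)/26)·25 = 250 + 13.5577 = 263.558.

263.56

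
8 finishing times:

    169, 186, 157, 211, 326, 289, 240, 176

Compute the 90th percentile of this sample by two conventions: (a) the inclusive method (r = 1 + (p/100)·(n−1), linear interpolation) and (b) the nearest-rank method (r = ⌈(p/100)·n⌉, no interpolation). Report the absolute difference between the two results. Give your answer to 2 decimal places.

25.90

Sorted: 157, 169, 176, 186, 211, 240, 289, 326.
n = 8.
(a) r = 7.3; between ranks 7 (289) and 8 (326): 300.1.
(b) the nearest-rank method: rank 8 → 326.
|300.1 − 326| = 25.9.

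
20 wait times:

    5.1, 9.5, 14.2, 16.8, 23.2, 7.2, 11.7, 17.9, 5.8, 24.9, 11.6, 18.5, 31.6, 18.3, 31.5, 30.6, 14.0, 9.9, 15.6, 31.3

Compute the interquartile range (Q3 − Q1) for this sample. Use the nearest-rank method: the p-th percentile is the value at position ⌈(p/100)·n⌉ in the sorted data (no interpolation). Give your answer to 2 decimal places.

Sorted: 5.1, 5.8, 7.2, 9.5, 9.9, 11.6, 11.7, 14.0, 14.2, 15.6, 16.8, 17.9, 18.3, 18.5, 23.2, 24.9, 30.6, 31.3, 31.5, 31.6.
n = 20.
P25: rank ⌈25/100·20⌉ = 5 → 9.9.
P75: rank ⌈75/100·20⌉ = 15 → 23.2.
Difference: 23.2 − 9.9 = 13.3.

13.30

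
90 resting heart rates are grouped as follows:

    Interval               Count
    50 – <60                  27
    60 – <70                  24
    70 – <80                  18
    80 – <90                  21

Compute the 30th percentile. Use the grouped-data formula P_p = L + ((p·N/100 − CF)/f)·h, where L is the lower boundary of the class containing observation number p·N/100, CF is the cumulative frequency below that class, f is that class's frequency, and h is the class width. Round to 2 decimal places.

60.00

N = 90; target position k = 30/100 · 90 = 27.
Cumulative frequencies: 27, 51, 69, 90.
Observation 27 falls in the class 50 – <60.
L = 50, CF = 0, f = 27, h = 10.
P30 = 50 + ((27 − 0)/27)·10 = 50 + 10 = 60.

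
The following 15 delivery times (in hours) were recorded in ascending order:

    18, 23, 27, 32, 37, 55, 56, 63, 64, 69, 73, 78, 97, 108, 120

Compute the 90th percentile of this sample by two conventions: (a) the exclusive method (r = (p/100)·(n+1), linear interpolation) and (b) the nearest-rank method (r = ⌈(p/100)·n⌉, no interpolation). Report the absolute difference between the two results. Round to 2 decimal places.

4.80

n = 15.
(a) r = 14.4; between ranks 14 (108) and 15 (120): 112.8.
(b) the nearest-rank method: rank 14 → 108.
|112.8 − 108| = 4.8.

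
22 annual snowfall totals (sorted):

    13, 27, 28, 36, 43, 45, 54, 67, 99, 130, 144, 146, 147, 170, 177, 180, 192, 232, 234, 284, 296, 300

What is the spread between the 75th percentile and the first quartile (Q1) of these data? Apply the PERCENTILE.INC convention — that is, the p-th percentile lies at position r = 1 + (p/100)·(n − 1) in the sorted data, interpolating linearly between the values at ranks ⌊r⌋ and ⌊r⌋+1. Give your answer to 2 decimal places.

141.75

n = 22.
P25: r = 6.25; ranks 6–7 are 45, 54; interpolating gives 47.25.
P75: r = 16.75; ranks 16–17 are 180, 192; interpolating gives 189.
Difference: 189 − 47.25 = 141.75.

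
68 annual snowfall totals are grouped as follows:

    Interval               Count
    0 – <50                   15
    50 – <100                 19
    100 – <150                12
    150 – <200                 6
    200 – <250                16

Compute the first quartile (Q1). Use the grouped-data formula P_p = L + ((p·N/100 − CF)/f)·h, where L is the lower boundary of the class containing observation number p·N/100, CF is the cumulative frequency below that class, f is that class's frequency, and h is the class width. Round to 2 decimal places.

55.26

N = 68; target position k = 25/100 · 68 = 17.
Cumulative frequencies: 15, 34, 46, 52, 68.
Observation 17 falls in the class 50 – <100.
L = 50, CF = 15, f = 19, h = 50.
P25 = 50 + ((17 − 15)/19)·50 = 50 + 5.26316 = 55.2632.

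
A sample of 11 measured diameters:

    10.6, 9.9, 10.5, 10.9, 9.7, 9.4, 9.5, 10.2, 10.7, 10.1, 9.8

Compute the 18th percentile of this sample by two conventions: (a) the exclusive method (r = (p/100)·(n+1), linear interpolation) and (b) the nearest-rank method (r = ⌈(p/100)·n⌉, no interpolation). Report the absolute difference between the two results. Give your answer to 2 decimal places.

Sorted: 9.4, 9.5, 9.7, 9.8, 9.9, 10.1, 10.2, 10.5, 10.6, 10.7, 10.9.
n = 11.
(a) r = 2.16; between ranks 2 (9.5) and 3 (9.7): 9.532.
(b) the nearest-rank method: rank 2 → 9.5.
|9.532 − 9.5| = 0.032.

0.03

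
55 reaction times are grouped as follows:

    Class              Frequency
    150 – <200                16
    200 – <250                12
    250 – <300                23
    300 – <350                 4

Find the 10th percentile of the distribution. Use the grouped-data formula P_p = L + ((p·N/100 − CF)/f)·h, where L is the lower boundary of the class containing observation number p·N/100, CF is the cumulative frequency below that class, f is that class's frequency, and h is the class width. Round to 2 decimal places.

N = 55; target position k = 10/100 · 55 = 5.5.
Cumulative frequencies: 16, 28, 51, 55.
Observation 5.5 falls in the class 150 – <200.
L = 150, CF = 0, f = 16, h = 50.
P10 = 150 + ((5.5 − 0)/16)·50 = 150 + 17.1875 = 167.188.

167.19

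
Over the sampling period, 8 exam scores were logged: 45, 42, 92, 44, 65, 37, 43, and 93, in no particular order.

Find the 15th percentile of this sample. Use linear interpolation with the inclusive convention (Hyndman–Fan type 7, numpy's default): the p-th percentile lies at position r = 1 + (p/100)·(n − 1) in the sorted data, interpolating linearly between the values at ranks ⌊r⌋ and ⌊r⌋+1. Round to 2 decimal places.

Sorted: 37, 42, 43, 44, 45, 65, 92, 93.
n = 8.
r = 1 + (15/100)·(8 − 1) = 1 + 1.05 = 2.05.
Rank 2 is 42 and rank 3 is 43.
Interpolate: 42 + 0.05·(43 − 42) = 42 + 0.05·1 = 42.05.

42.05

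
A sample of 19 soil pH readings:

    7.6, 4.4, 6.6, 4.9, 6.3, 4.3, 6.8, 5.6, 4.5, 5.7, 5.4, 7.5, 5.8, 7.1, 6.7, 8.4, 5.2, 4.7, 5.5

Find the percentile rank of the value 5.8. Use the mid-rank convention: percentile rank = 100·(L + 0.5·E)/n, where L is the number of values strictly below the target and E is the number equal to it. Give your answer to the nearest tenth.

55.3

Sorted: 4.3, 4.4, 4.5, 4.7, 4.9, 5.2, 5.4, 5.5, 5.6, 5.7, 5.8, 6.3, 6.6, 6.7, 6.8, 7.1, 7.5, 7.6, 8.4.
Count below 5.8: L = 10; count equal: E = 1; n = 19.
Percentile rank = 100·(10 + 0.5·1)/19 = 100·10.5/19 = 55.26.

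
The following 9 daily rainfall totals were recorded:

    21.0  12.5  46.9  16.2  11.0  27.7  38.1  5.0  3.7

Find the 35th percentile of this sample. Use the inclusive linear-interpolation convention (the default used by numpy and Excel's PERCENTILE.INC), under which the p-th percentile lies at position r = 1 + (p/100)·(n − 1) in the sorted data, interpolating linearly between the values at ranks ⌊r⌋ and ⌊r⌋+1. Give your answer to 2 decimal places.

Sorted: 3.7, 5.0, 11.0, 12.5, 16.2, 21.0, 27.7, 38.1, 46.9.
n = 9.
r = 1 + (35/100)·(9 − 1) = 1 + 2.8 = 3.8.
Rank 3 is 11.0 and rank 4 is 12.5.
Interpolate: 11.0 + 0.8·(12.5 − 11.0) = 11.0 + 0.8·1.5 = 12.2.

12.20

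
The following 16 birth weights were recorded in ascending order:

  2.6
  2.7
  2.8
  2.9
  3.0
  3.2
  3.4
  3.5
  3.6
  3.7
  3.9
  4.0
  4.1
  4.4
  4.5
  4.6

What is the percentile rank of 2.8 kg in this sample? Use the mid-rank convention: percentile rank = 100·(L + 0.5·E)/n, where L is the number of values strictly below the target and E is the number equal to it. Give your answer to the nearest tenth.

15.6

Count below 2.8: L = 2; count equal: E = 1; n = 16.
Percentile rank = 100·(2 + 0.5·1)/16 = 100·2.5/16 = 15.62.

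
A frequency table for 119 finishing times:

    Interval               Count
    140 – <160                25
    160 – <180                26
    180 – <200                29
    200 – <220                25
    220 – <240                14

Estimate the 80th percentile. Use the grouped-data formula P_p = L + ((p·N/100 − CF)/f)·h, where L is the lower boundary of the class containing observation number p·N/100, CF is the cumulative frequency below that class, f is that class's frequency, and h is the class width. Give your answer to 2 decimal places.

N = 119; target position k = 80/100 · 119 = 95.2.
Cumulative frequencies: 25, 51, 80, 105, 119.
Observation 95.2 falls in the class 200 – <220.
L = 200, CF = 80, f = 25, h = 20.
P80 = 200 + ((95.2 − 80)/25)·20 = 200 + 12.16 = 212.16.

212.16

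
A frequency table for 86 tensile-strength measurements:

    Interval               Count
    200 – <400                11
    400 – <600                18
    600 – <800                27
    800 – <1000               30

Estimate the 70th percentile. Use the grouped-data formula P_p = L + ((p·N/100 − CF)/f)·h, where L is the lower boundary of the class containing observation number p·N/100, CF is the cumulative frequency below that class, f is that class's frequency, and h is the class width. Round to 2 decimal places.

828.00

N = 86; target position k = 70/100 · 86 = 60.2.
Cumulative frequencies: 11, 29, 56, 86.
Observation 60.2 falls in the class 800 – <1000.
L = 800, CF = 56, f = 30, h = 200.
P70 = 800 + ((60.2 − 56)/30)·200 = 800 + 28 = 828.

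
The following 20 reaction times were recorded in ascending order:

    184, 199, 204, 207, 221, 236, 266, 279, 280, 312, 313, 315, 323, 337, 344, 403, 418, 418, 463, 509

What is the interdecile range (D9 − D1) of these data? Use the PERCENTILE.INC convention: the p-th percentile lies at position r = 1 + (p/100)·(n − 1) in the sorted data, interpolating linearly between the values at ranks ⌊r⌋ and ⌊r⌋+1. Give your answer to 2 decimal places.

219.00

n = 20.
P10: r = 2.9; ranks 2–3 are 199, 204; interpolating gives 203.5.
P90: r = 18.1; ranks 18–19 are 418, 463; interpolating gives 422.5.
Difference: 422.5 − 203.5 = 219.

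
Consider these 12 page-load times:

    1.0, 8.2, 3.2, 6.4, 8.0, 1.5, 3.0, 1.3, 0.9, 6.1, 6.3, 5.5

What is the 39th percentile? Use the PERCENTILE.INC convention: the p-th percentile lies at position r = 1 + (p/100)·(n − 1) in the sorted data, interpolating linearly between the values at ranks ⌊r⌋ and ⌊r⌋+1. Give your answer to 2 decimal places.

3.06

Sorted: 0.9, 1.0, 1.3, 1.5, 3.0, 3.2, 5.5, 6.1, 6.3, 6.4, 8.0, 8.2.
n = 12.
r = 1 + (39/100)·(12 − 1) = 1 + 4.29 = 5.29.
Rank 5 is 3.0 and rank 6 is 3.2.
Interpolate: 3.0 + 0.29·(3.2 − 3.0) = 3.0 + 0.29·0.2 = 3.058.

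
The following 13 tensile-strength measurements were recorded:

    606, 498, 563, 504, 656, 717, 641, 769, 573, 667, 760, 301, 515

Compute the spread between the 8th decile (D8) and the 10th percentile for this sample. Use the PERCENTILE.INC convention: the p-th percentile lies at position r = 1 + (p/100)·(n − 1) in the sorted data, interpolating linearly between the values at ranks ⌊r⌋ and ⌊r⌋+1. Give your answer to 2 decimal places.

Sorted: 301, 498, 504, 515, 563, 573, 606, 641, 656, 667, 717, 760, 769.
n = 13.
P10: r = 2.2; ranks 2–3 are 498, 504; interpolating gives 499.2.
P80: r = 10.6; ranks 10–11 are 667, 717; interpolating gives 697.
Difference: 697 − 499.2 = 197.8.

197.80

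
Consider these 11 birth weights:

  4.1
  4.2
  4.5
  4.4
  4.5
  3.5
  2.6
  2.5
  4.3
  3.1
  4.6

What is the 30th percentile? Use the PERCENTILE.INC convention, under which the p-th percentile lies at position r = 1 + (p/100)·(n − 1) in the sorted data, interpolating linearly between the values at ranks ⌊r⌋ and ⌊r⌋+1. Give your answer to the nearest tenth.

Sorted: 2.5, 2.6, 3.1, 3.5, 4.1, 4.2, 4.3, 4.4, 4.5, 4.5, 4.6.
n = 11.
r = 1 + (30/100)·(11 − 1) = 1 + 3 = 4.
r is an integer, so P30 is the value at rank 4: 3.5.

3.5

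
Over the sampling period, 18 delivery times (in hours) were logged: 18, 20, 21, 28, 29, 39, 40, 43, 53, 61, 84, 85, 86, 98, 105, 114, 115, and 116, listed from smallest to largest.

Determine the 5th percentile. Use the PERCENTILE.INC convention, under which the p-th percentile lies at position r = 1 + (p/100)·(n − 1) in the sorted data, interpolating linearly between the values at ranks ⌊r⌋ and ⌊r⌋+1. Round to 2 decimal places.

n = 18.
r = 1 + (5/100)·(18 − 1) = 1 + 0.85 = 1.85.
Rank 1 is 18 and rank 2 is 20.
Interpolate: 18 + 0.85·(20 − 18) = 18 + 0.85·2 = 19.7.

19.70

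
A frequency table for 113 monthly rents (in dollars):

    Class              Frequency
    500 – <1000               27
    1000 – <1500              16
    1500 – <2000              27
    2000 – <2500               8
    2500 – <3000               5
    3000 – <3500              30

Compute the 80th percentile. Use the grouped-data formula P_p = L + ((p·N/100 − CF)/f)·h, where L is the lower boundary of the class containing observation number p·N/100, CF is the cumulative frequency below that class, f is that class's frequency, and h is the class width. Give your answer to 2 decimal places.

3123.33

N = 113; target position k = 80/100 · 113 = 90.4.
Cumulative frequencies: 27, 43, 70, 78, 83, 113.
Observation 90.4 falls in the class 3000 – <3500.
L = 3000, CF = 83, f = 30, h = 500.
P80 = 3000 + ((90.4 − 83)/30)·500 = 3000 + 123.333 = 3123.33.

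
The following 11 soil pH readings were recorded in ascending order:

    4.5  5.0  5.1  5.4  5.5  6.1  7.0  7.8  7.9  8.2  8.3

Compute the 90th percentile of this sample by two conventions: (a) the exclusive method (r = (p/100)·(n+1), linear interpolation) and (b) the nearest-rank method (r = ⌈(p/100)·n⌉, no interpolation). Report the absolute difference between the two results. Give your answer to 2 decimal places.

0.08

n = 11.
(a) r = 10.8; between ranks 10 (8.2) and 11 (8.3): 8.28.
(b) the nearest-rank method: rank 10 → 8.2.
|8.28 − 8.2| = 0.08.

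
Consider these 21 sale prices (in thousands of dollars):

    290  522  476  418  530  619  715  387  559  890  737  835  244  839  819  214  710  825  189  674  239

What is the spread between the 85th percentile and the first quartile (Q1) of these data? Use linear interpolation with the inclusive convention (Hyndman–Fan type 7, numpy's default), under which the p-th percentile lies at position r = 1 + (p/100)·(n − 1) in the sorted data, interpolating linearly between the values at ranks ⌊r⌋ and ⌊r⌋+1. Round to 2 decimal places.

438.00

Sorted: 189, 214, 239, 244, 290, 387, 418, 476, 522, 530, 559, 619, 674, 710, 715, 737, 819, 825, 835, 839, 890.
n = 21.
P25: r = 6 (integer) → 387.
P85: r = 18 (integer) → 825.
Difference: 825 − 387 = 438.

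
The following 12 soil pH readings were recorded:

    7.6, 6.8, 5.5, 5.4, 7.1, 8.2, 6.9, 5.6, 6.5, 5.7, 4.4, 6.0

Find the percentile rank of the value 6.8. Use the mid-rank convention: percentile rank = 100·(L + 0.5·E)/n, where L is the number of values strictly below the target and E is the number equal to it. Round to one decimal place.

Sorted: 4.4, 5.4, 5.5, 5.6, 5.7, 6.0, 6.5, 6.8, 6.9, 7.1, 7.6, 8.2.
Count below 6.8: L = 7; count equal: E = 1; n = 12.
Percentile rank = 100·(7 + 0.5·1)/12 = 100·7.5/12 = 62.5.

62.5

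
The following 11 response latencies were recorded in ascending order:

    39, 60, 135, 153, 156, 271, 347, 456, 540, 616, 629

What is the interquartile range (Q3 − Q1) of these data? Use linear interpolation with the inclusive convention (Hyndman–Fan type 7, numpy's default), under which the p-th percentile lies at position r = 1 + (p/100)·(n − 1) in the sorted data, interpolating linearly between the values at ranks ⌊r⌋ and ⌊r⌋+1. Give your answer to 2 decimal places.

n = 11.
P25: r = 3.5; ranks 3–4 are 135, 153; interpolating gives 144.
P75: r = 8.5; ranks 8–9 are 456, 540; interpolating gives 498.
Difference: 498 − 144 = 354.

354.00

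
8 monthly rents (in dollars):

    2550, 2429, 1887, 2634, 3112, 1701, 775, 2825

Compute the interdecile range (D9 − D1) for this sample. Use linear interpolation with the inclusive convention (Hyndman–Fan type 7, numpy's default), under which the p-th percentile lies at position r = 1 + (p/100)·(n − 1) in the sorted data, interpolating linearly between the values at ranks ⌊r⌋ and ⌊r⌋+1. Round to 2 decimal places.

Sorted: 775, 1701, 1887, 2429, 2550, 2634, 2825, 3112.
n = 8.
P10: r = 1.7; ranks 1–2 are 775, 1701; interpolating gives 1423.2.
P90: r = 7.3; ranks 7–8 are 2825, 3112; interpolating gives 2911.1.
Difference: 2911.1 − 1423.2 = 1487.9.

1487.90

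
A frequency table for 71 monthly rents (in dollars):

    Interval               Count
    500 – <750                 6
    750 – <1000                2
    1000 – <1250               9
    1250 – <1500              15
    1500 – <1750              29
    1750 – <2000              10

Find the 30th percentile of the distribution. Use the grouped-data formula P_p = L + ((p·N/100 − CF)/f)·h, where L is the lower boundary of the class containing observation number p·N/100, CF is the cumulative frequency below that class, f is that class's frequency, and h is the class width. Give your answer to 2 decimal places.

1321.67

N = 71; target position k = 30/100 · 71 = 21.3.
Cumulative frequencies: 6, 8, 17, 32, 61, 71.
Observation 21.3 falls in the class 1250 – <1500.
L = 1250, CF = 17, f = 15, h = 250.
P30 = 1250 + ((21.3 − 17)/15)·250 = 1250 + 71.6667 = 1321.67.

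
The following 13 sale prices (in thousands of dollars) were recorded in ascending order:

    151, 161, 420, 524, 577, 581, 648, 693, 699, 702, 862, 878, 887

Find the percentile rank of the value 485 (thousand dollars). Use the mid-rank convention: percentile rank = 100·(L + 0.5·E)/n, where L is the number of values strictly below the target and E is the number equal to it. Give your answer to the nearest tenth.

23.1

Count below 485: L = 3; count equal: E = 0; n = 13.
Percentile rank = 100·(3 + 0.5·0)/13 = 100·3/13 = 23.08.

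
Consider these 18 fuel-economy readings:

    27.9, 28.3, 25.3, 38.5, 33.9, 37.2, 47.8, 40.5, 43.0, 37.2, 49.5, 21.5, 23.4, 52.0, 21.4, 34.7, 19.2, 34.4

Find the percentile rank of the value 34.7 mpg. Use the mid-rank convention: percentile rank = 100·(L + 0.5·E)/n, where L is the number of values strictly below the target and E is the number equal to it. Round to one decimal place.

52.8

Sorted: 19.2, 21.4, 21.5, 23.4, 25.3, 27.9, 28.3, 33.9, 34.4, 34.7, 37.2, 37.2, 38.5, 40.5, 43.0, 47.8, 49.5, 52.0.
Count below 34.7: L = 9; count equal: E = 1; n = 18.
Percentile rank = 100·(9 + 0.5·1)/18 = 100·9.5/18 = 52.78.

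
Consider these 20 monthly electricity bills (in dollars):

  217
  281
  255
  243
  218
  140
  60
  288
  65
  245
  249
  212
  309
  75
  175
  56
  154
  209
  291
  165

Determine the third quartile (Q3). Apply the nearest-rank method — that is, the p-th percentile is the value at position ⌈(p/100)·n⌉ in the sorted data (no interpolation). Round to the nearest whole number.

Sorted: 56, 60, 65, 75, 140, 154, 165, 175, 209, 212, 217, 218, 243, 245, 249, 255, 281, 288, 291, 309.
n = 20.
Position = ⌈75/100 · 20⌉ = ⌈15⌉ = 15.
The value at rank 15 is 249.

249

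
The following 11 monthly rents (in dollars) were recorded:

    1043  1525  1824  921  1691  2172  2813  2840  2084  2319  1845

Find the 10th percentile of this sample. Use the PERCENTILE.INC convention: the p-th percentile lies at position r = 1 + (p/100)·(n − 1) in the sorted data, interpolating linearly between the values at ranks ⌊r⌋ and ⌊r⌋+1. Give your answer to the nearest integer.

Sorted: 921, 1043, 1525, 1691, 1824, 1845, 2084, 2172, 2319, 2813, 2840.
n = 11.
r = 1 + (10/100)·(11 − 1) = 1 + 1 = 2.
r is an integer, so P10 is the value at rank 2: 1043.

1043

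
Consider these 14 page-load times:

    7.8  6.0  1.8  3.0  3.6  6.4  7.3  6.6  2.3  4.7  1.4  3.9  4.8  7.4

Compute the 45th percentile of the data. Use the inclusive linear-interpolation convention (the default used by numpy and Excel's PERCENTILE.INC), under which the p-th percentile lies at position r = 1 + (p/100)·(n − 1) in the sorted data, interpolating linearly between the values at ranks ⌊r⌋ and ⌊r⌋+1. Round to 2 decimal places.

4.58

Sorted: 1.4, 1.8, 2.3, 3.0, 3.6, 3.9, 4.7, 4.8, 6.0, 6.4, 6.6, 7.3, 7.4, 7.8.
n = 14.
r = 1 + (45/100)·(14 − 1) = 1 + 5.85 = 6.85.
Rank 6 is 3.9 and rank 7 is 4.7.
Interpolate: 3.9 + 0.85·(4.7 − 3.9) = 3.9 + 0.85·0.8 = 4.58.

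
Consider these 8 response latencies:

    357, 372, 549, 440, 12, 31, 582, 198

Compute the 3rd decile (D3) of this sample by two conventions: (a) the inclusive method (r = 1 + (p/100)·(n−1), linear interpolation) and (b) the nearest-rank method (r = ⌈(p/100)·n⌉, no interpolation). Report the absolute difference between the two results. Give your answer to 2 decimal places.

Sorted: 12, 31, 198, 357, 372, 440, 549, 582.
n = 8.
(a) r = 3.1; between ranks 3 (198) and 4 (357): 213.9.
(b) the nearest-rank method: rank 3 → 198.
|213.9 − 198| = 15.9.

15.90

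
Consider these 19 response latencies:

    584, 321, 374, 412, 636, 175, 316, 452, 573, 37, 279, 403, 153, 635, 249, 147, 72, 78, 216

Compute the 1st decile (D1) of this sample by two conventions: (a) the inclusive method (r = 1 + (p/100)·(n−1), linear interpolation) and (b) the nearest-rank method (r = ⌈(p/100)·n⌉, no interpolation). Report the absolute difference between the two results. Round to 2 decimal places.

Sorted: 37, 72, 78, 147, 153, 175, 216, 249, 279, 316, 321, 374, 403, 412, 452, 573, 584, 635, 636.
n = 19.
(a) r = 2.8; between ranks 2 (72) and 3 (78): 76.8.
(b) the nearest-rank method: rank 2 → 72.
|76.8 − 72| = 4.8.

4.80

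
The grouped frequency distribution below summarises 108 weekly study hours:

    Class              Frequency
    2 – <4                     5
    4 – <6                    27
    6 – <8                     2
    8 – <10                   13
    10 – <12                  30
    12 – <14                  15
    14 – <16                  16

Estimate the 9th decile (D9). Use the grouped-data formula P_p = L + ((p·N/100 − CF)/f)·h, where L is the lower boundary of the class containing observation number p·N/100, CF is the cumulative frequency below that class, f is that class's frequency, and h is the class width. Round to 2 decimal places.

14.65

N = 108; target position k = 90/100 · 108 = 97.2.
Cumulative frequencies: 5, 32, 34, 47, 77, 92, 108.
Observation 97.2 falls in the class 14 – <16.
L = 14, CF = 92, f = 16, h = 2.
P90 = 14 + ((97.2 − 92)/16)·2 = 14 + 0.65 = 14.65.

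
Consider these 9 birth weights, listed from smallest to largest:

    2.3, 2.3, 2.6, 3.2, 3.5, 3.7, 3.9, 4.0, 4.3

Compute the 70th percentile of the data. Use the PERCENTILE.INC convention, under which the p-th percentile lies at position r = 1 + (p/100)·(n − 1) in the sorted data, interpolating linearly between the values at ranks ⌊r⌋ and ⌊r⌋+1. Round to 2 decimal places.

n = 9.
r = 1 + (70/100)·(9 − 1) = 1 + 5.6 = 6.6.
Rank 6 is 3.7 and rank 7 is 3.9.
Interpolate: 3.7 + 0.6·(3.9 − 3.7) = 3.7 + 0.6·0.2 = 3.82.

3.82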